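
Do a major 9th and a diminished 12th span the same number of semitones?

No

A major ninth is 14 semitones but a diminished twelfth is 18 semitones — different sizes.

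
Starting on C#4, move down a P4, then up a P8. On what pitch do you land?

A perfect fourth down from C#4 is G#3.
Up a perfect octave from G#3: G#4 (12 semitones up).

G#4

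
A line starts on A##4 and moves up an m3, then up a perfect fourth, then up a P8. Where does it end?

F##6

A##4 up a minor third → C##5 (3 semitones).
Up a perfect fourth from C##5: F##5 (5 semitones up).
F##5 up a perfect octave → F##6 (12 semitones).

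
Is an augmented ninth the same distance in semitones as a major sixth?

No

An augmented ninth is 15 semitones but a major sixth is 9 semitones — different sizes.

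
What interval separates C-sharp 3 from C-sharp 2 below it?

perfect octave

Descending from C#3 to C#2 is the same interval as ascending C#2 to C#3.
C to C is the same letter name, plus an octave — that makes it an octave of some quality.
C#2 to C#3 is 12 semitones, matching the perfect octave exactly, so the quality is perfect.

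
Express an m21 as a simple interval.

minor seventh

Take out 2 octaves (14 from the number): 21 − 14 = 7.
That makes a minor twenty-first a compound minor seventh — 2 octaves plus a minor seventh.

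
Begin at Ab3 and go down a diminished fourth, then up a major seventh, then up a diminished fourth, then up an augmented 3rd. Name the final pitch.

Ab3 down a diminished fourth → E3 (4 semitones).
Up a major seventh from E3: D#4 (11 semitones up).
D#4 up a diminished fourth → G4 (4 semitones).
Up an augmented third from G4: B#4 (5 semitones up).

B#4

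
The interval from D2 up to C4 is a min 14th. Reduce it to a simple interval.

Take out an octave (7 from the number): 14 − 7 = 7.
So a minor fourteenth is an octave plus a minor seventh. The quality is unchanged.

minor 7th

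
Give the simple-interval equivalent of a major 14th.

M7

Subtracting seven from the interval number removes an octave: 14 − 7 = 7.
Quality carries through unchanged, so the simple form is a major seventh.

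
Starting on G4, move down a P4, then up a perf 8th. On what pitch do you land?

D5

G4 down a perfect fourth → D4 (5 semitones).
D4 up a perfect octave → D5 (12 semitones).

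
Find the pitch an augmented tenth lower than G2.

Ebb1

Three letters down from G (plus an octave) reaches E.
An augmented tenth is 17 semitones; 17 semitones down from G2 gives Ebb1.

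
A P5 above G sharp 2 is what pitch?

Counting five letter names up from G lands on D.
A perfect fifth is 7 semitones; 7 semitones up from G#2 gives D#3.

D sharp 3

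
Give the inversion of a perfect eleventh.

First reduce the compound perfect eleventh to its simple form, a perfect fourth.
The rule of nine gives the new number: 9 − 4 = 5, so a fourth becomes a fifth.
The quality also flips — perfect stays perfect — giving a perfect fifth.

perfect fifth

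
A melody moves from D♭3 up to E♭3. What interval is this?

D to E spans two letter names (D-E) — that makes it a second of some quality.
Db3 to Eb3 is 2 semitones, matching the major second exactly, so the quality is major.

major second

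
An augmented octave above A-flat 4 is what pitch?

The letter stays A (same as the start), shifted an octave up.
Moving 13 semitones up from Ab4 (the size of an augmented octave) reaches A5.

A 5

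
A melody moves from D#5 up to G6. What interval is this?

diminished 11th

D to G spans four letter names (D-E-F-G), plus an octave — that makes it an eleventh of some quality.
A perfect eleventh would be 17 semitones; D#5 to G6 is 16, one semitone narrower, so the interval is diminished.
(Equivalently, a compound diminished fourth: a diminished fourth plus an octave.)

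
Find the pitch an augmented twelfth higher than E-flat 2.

Five letters up from E (plus an octave) reaches B.
An augmented twelfth spans 20 semitones, so from Eb2 the target pitch is B3.

B 3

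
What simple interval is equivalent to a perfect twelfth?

perfect fifth

Subtracting seven from the interval number removes an octave: 12 − 7 = 5.
That makes a perfect twelfth a compound perfect fifth — an octave plus a perfect fifth.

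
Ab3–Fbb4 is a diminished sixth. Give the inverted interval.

Inverted interval numbers add to nine, so a sixth pairs with a third (6 + 3 = 9).
The quality also flips — diminished becomes augmented — giving an augmented third.

augmented 3rd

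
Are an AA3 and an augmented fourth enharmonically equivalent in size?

Yes

Both span 6 semitones: a doubly augmented third and an augmented fourth are the same chromatic distance.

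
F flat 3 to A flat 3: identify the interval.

M3

F to A spans three letter names (F-G-A) — that makes it a third of some quality.
Counting semitones, Fb3→Ab3 is 4, which is the major third.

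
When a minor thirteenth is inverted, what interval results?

First reduce the compound minor thirteenth to its simple form, a minor sixth.
Interval numbers invert to sum to nine: 6 + 3 = 9, so a sixth inverts to a third.
The quality also flips — minor becomes major — giving a major third.

major third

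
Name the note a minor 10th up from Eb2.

Gb3

Three letters up from E (plus an octave) reaches G.
Moving 15 semitones up from Eb2 (the size of a minor tenth) reaches Gb3.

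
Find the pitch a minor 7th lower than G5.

The seventh takes the letter from G down to A.
Moving 10 semitones down from G5 (the size of a minor seventh) reaches A4.

A4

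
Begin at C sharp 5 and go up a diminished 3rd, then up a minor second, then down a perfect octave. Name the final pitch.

C#5 up a diminished third → Eb5 (2 semitones).
A minor second up from Eb5 is Fb5.
Fb5 down a perfect octave → Fb4 (12 semitones).

F flat 4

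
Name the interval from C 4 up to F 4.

C to F spans four letter names (C-D-E-F): a fourth.
Counting semitones, C4→F4 is 5, which is the perfect fourth.

perfect fourth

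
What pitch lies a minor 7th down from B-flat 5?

The seventh takes the letter from B down to C.
A minor seventh is 10 semitones; 10 semitones down from Bb5 gives C5.

C 5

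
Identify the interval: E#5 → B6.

d12

E to B spans five letter names (E-F-G-A-B), plus an octave, so the interval is some kind of twelfth.
A perfect twelfth would be 19 semitones; E#5 to B6 is 18, one semitone narrower, so the interval is diminished.
(Equivalently, a compound diminished fifth: a diminished fifth plus an octave.)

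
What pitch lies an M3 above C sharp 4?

Three letter names up from C: E.
A major third spans 4 semitones, so from C#4 the target pitch is E#4.

E sharp 4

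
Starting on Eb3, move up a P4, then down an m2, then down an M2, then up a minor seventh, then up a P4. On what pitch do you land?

Eb3 up a perfect fourth → Ab3 (5 semitones).
A minor second down from Ab3 is G3.
G3 down a major second → F3 (2 semitones).
F3 up a minor seventh → Eb4 (10 semitones).
Up a perfect fourth from Eb4: Ab4 (5 semitones up).

Ab4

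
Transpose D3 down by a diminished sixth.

Counting six letter names down from D lands on F.
A diminished sixth is 7 semitones; 7 semitones down from D3 gives F##2.

F##2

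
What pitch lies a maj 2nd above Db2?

Eb2

The second takes the letter from D up to E.
A major second spans 2 semitones, so from Db2 the target pitch is Eb2.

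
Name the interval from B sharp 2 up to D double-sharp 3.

B to D spans three letter names (B-C-D), so the interval is some kind of third.
Counting semitones, B#2→D##3 is 4, which is the major third.

major 3rd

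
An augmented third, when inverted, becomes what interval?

diminished 6th

The rule of nine gives the new number: 9 − 3 = 6, so a third becomes a sixth.
The quality also flips — augmented becomes diminished — giving a diminished sixth.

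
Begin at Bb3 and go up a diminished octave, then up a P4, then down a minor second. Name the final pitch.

Up a diminished octave from Bb3: Bbb4 (11 semitones up).
A perfect fourth up from Bbb4 is Ebb5.
Down a minor second from Ebb5: Db5 (1 semitone down).

Db5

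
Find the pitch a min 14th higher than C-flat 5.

B-double-flat 6

Seven letters up from C (plus an octave) reaches B.
A minor fourteenth spans 22 semitones, so from Cb5 the target pitch is Bbb6.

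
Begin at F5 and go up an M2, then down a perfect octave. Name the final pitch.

F5 up a major second → G5 (2 semitones).
A perfect octave down from G5 is G4.

G4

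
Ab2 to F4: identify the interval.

major thirteenth

A to F spans six letter names (A-B-C-D-E-F), plus an octave, so the interval is some kind of thirteenth.
The major thirteenth spans 21 semitones, and Ab2 to F4 is exactly 21 semitones — so this is a major thirteenth.
(Equivalently, a compound major sixth: a major sixth plus an octave.)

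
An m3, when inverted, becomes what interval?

major 6th

Inverted interval numbers add to nine, so a third pairs with a sixth (3 + 6 = 9).
The quality also flips — minor becomes major — giving a major sixth.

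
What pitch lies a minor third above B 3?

Counting three letter names up from B lands on D.
Moving 3 semitones up from B3 (the size of a minor third) reaches D4.

D 4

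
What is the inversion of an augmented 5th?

Inverted interval numbers add to nine, so a fifth pairs with a fourth (5 + 4 = 9).
The quality also flips — augmented becomes diminished — giving a diminished fourth.

d4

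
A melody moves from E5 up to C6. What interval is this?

minor sixth

E to C spans six letter names (E-F-G-A-B-C), so the interval is some kind of sixth.
E5 to C6 is 8 semitones, a half step short of the major sixth (9), so this is minor.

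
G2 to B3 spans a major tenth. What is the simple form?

Take out an octave (7 from the number): 10 − 7 = 3.
So a major tenth is an octave plus a major third. The quality is unchanged.

major third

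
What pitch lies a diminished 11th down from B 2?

F double-sharp 1

Four letters down from B (plus an octave) reaches F.
A diminished eleventh spans 16 semitones, so from B2 the target pitch is F##1.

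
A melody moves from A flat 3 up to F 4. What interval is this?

major sixth

A to F spans six letter names (A-B-C-D-E-F), so the interval is some kind of sixth.
Ab3 to F4 is 9 semitones, matching the major sixth exactly, so the quality is major.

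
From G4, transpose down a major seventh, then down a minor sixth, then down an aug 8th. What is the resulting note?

Down a major seventh from G4: Ab3 (11 semitones down).
Down a minor sixth from Ab3: C3 (8 semitones down).
C3 down an augmented octave → Cb2 (13 semitones).

Cb2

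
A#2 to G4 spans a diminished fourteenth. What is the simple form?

d7

Each octave removed subtracts seven from the number: 14 − 7 = 7.
Quality carries through unchanged, so the simple form is a diminished seventh.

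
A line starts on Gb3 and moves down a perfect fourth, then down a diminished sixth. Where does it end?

A perfect fourth down from Gb3 is Db3.
Down a diminished sixth from Db3: F#2 (7 semitones down).

F#2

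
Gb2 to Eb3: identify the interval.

G to E spans six letter names (G-A-B-C-D-E): a sixth.
Gb2 to Eb3 is 9 semitones, matching the major sixth exactly, so the quality is major.

major sixth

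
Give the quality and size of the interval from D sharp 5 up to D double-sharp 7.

D to D is the same letter name, plus 2 octaves: a fifteenth.
A perfect fifteenth would be 24 semitones; D#5 to D##7 is 25, one semitone wider, so the interval is augmented.
(Equivalently, a compound augmented octave: an augmented octave plus an octave.)

A15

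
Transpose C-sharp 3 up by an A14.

B-double-sharp 4

The fourteenth's letter: C up seven letter names plus an octave → B.
An augmented fourteenth is 24 semitones; 24 semitones up from C#3 gives B##4.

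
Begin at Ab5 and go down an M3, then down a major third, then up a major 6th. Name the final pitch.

Down a major third from Ab5: Fb5 (4 semitones down).
A major third down from Fb5 is Dbb5.
A major sixth up from Dbb5 is Bbb5.

Bbb5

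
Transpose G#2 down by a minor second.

F##2

Two letter names down from G: F.
A minor second spans 1 semitone, so from G#2 the target pitch is F##2.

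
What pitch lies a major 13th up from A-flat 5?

F 7

The thirteenth's letter: A up six letter names plus an octave → F.
A major thirteenth spans 21 semitones, so from Ab5 the target pitch is F7.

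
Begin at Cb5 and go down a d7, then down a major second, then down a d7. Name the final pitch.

Cb5 down a diminished seventh → D4 (9 semitones).
A major second down from D4 is C4.
C4 down a diminished seventh → D#3 (9 semitones).

D#3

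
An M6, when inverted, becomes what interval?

Interval numbers invert to sum to nine: 6 + 3 = 9, so a sixth inverts to a third.
Quality inverts too: major becomes minor. That makes the inversion a minor third.

m3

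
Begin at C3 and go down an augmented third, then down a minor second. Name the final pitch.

Gb2

An augmented third down from C3 is Abb2.
Abb2 down a minor second → Gb2 (1 semitone).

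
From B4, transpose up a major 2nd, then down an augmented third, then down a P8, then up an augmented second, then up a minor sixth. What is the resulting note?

B4 up a major second → C#5 (2 semitones).
Down an augmented third from C#5: Ab4 (5 semitones down).
Down a perfect octave from Ab4: Ab3 (12 semitones down).
An augmented second up from Ab3 is B3.
A minor sixth up from B3 is G4.

G4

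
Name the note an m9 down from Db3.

Counting two letter names plus an octave down from D lands on C.
A minor ninth is 13 semitones; 13 semitones down from Db3 gives C2.

C2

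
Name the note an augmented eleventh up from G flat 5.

Four letters up from G (plus an octave) reaches C.
Moving 18 semitones up from Gb5 (the size of an augmented eleventh) reaches C7.

C 7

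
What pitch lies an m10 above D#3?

F#4

The tenth's letter: D up three letter names plus an octave → F.
A minor tenth is 15 semitones; 15 semitones up from D#3 gives F#4.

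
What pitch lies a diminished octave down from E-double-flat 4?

An octave keeps the letter name E, an octave down from E.
A diminished octave spans 11 semitones, so from Ebb4 the target pitch is Eb3.

E-flat 3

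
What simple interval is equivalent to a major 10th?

major 3rd

Each octave removed subtracts seven from the number: 10 − 7 = 3.
That makes a major tenth a compound major third — an octave plus a major third.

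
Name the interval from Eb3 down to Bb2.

Descending from Eb3 to Bb2 is the same interval as ascending Bb2 to Eb3.
B to E spans four letter names (B-C-D-E), so the interval is some kind of fourth.
Counting semitones, Bb2→Eb3 is 5, which is the perfect fourth.

perfect 4th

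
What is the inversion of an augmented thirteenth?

diminished third

First reduce the compound augmented thirteenth to its simple form, an augmented sixth.
The rule of nine gives the new number: 9 − 6 = 3, so a sixth becomes a third.
The quality also flips — augmented becomes diminished — giving a diminished third.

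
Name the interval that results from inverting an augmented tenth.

First reduce the compound augmented tenth to its simple form, an augmented third.
Interval numbers invert to sum to nine: 3 + 6 = 9, so a third inverts to a sixth.
Quality inverts too: augmented becomes diminished. That makes the inversion a diminished sixth.

diminished sixth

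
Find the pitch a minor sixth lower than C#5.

The sixth takes the letter from C down to E.
A minor sixth spans 8 semitones, so from C#5 the target pitch is E#4.

E#4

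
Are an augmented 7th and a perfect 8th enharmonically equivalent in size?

Yes

Both span 12 semitones: an augmented seventh and a perfect octave are the same chromatic distance.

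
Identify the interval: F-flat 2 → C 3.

F to C spans five letter names (F-G-A-B-C) — that makes it a fifth of some quality.
Fb2 to C3 spans 8 semitones — one semitone wider than the perfect fifth (7) — giving an augmented fifth.

A5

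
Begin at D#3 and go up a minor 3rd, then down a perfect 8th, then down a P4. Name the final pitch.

D#3 up a minor third → F#3 (3 semitones).
F#3 down a perfect octave → F#2 (12 semitones).
A perfect fourth down from F#2 is C#2.

C#2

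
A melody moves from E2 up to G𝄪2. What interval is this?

E to G spans three letter names (E-F-G), so the interval is some kind of third.
A major third would be 4 semitones; E2 to G##2 is 5, one semitone wider, so the interval is augmented.

A3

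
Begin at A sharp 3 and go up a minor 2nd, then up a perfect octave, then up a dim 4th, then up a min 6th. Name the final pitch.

A minor second up from A#3 is B3.
Up a perfect octave from B3: B4 (12 semitones up).
A diminished fourth up from B4 is Eb5.
Up a minor sixth from Eb5: Cb6 (8 semitones up).

C flat 6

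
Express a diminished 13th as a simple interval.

diminished 6th

Each octave removed subtracts seven from the number: 13 − 7 = 6.
Quality carries through unchanged, so the simple form is a diminished sixth.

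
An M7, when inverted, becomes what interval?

m2

Interval numbers invert to sum to nine: 7 + 2 = 9, so a seventh inverts to a second.
Quality inverts too: major becomes minor. That makes the inversion a minor second.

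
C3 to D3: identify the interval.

C to D spans two letter names (C-D), so the interval is some kind of second.
The major second spans 2 semitones, and C3 to D3 is exactly 2 semitones — so this is a major second.

major second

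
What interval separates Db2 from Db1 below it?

Descending from Db2 to Db1 is the same interval as ascending Db1 to Db2.
D to D is the same letter name, plus an octave, so the interval is some kind of octave.
The perfect octave spans 12 semitones, and Db1 to Db2 is exactly 12 semitones — so this is a perfect octave.

perfect octave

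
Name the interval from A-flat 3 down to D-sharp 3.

doubly diminished fifth

Descending from Ab3 to D#3 is the same interval as ascending D#3 to Ab3.
D to A spans five letter names (D-E-F-G-A): a fifth.
A perfect fifth would be 7 semitones; D#3 to Ab3 is 5, two semitones narrower, so the interval is doubly diminished.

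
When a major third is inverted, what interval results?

minor sixth

Inverted interval numbers add to nine, so a third pairs with a sixth (3 + 6 = 9).
Quality inverts too: major becomes minor. That makes the inversion a minor sixth.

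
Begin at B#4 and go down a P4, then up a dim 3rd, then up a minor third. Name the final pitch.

B#4 down a perfect fourth → F##4 (5 semitones).
F##4 up a diminished third → A4 (2 semitones).
Up a minor third from A4: C5 (3 semitones up).

C5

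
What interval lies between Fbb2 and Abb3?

major tenth

F to A spans three letter names (F-G-A), plus an octave, so the interval is some kind of tenth.
Counting semitones, Fbb2→Abb3 is 16, which is the major tenth.
(Equivalently, a compound major third: a major third plus an octave.)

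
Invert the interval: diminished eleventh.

First reduce the compound diminished eleventh to its simple form, a diminished fourth.
Inverted interval numbers add to nine, so a fourth pairs with a fifth (4 + 5 = 9).
Quality inverts too: diminished becomes augmented. That makes the inversion an augmented fifth.

augmented 5th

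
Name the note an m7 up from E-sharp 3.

D-sharp 4

Seven letter names up from E: D.
A minor seventh spans 10 semitones, so from E#3 the target pitch is D#4.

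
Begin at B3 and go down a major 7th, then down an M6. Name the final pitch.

Eb2

B3 down a major seventh → C3 (11 semitones).
C3 down a major sixth → Eb2 (9 semitones).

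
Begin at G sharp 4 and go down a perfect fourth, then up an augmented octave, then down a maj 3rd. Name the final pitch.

A perfect fourth down from G#4 is D#4.
An augmented octave up from D#4 is D##5.
A major third down from D##5 is B#4.

B sharp 4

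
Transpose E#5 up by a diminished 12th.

B6

The twelfth's letter: E up five letter names plus an octave → B.
Moving 18 semitones up from E#5 (the size of a diminished twelfth) reaches B6.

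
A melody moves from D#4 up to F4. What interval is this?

diminished 3rd

D to F spans three letter names (D-E-F) — that makes it a third of some quality.
The major third is 4 semitones; here we have 2, two semitones narrower: diminished.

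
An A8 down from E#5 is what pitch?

The letter stays E (same as the start), shifted an octave down.
An augmented octave is 13 semitones; 13 semitones down from E#5 gives E4.

E4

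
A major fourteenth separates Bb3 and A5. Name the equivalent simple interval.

Each octave removed subtracts seven from the number: 14 − 7 = 7.
Quality carries through unchanged, so the simple form is a major seventh.

major 7th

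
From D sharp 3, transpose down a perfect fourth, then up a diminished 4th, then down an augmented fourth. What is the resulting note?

A flat 2

D#3 down a perfect fourth → A#2 (5 semitones).
A#2 up a diminished fourth → D3 (4 semitones).
An augmented fourth down from D3 is Ab2.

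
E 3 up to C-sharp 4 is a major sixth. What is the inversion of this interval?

minor third

The rule of nine gives the new number: 9 − 6 = 3, so a sixth becomes a third.
Quality inverts too: major becomes minor. That makes the inversion a minor third.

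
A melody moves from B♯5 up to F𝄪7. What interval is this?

B to F spans five letter names (B-C-D-E-F), plus an octave — that makes it a twelfth of some quality.
B#5 to F##7 is 19 semitones, matching the perfect twelfth exactly, so the quality is perfect.
(Equivalently, a compound perfect fifth: a perfect fifth plus an octave.)

perfect twelfth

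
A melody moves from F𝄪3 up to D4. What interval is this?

F to D spans six letter names (F-G-A-B-C-D): a sixth.
The major sixth is 9 semitones; here we have 7, two semitones narrower: diminished.

d6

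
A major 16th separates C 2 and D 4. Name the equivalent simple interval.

M2

Take out 2 octaves (14 from the number): 16 − 14 = 2.
So a major sixteenth is 2 octaves plus a major second. The quality is unchanged.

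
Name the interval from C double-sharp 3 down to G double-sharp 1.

Descending from C##3 to G##1 is the same interval as ascending G##1 to C##3.
G to C spans four letter names (G-A-B-C), plus an octave, so the interval is some kind of eleventh.
The perfect eleventh spans 17 semitones, and G##1 to C##3 is exactly 17 semitones — so this is a perfect eleventh.
(Equivalently, a compound perfect fourth: a perfect fourth plus an octave.)

perfect eleventh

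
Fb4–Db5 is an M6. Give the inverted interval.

minor third

Inverted interval numbers add to nine, so a sixth pairs with a third (6 + 3 = 9).
The quality also flips — major becomes minor — giving a minor third.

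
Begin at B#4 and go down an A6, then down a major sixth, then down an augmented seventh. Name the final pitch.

Gbb2

Down an augmented sixth from B#4: D4 (10 semitones down).
D4 down a major sixth → F3 (9 semitones).
An augmented seventh down from F3 is Gbb2.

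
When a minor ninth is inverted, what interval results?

major seventh

First reduce the compound minor ninth to its simple form, a minor second.
The rule of nine gives the new number: 9 − 2 = 7, so a second becomes a seventh.
And minor becomes major under inversion, so we get a major seventh.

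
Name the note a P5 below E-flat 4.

A-flat 3

Five letter names down from E: A.
A perfect fifth is 7 semitones; 7 semitones down from Eb4 gives Ab3.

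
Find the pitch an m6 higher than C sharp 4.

A 4

The sixth takes the letter from C up to A.
A minor sixth is 8 semitones; 8 semitones up from C#4 gives A4.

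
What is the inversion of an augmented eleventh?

diminished fifth

First reduce the compound augmented eleventh to its simple form, an augmented fourth.
Interval numbers invert to sum to nine: 4 + 5 = 9, so a fourth inverts to a fifth.
And augmented becomes diminished under inversion, so we get a diminished fifth.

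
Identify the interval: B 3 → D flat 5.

diminished tenth

B to D spans three letter names (B-C-D), plus an octave — that makes it a tenth of some quality.
The major tenth is 16 semitones; here we have 14, two semitones narrower: diminished.
(Equivalently, a compound diminished third: a diminished third plus an octave.)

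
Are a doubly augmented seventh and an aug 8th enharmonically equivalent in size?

Both span 13 semitones: a doubly augmented seventh and an augmented octave are the same chromatic distance.

Yes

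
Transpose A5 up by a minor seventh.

G6

Seven letter names up from A: G.
A minor seventh is 10 semitones; 10 semitones up from A5 gives G6.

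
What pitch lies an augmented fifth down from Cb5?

Counting five letter names down from C lands on F.
An augmented fifth is 8 semitones; 8 semitones down from Cb5 gives Fbb4.

Fbb4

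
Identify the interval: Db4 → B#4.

AA6

D to B spans six letter names (D-E-F-G-A-B): a sixth.
A major sixth would be 9 semitones; Db4 to B#4 is 11, two semitones wider, so the interval is doubly augmented.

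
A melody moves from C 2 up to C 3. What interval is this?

perfect 8th

C to C is the same letter name, plus an octave, so the interval is some kind of octave.
The perfect octave spans 12 semitones, and C2 to C3 is exactly 12 semitones — so this is a perfect octave.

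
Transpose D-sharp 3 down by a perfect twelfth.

G-sharp 1

The twelfth's letter: D down five letter names plus an octave → G.
Moving 19 semitones down from D#3 (the size of a perfect twelfth) reaches G#1.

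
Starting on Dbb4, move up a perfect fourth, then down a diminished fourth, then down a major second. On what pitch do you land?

Up a perfect fourth from Dbb4: Gbb4 (5 semitones up).
Gbb4 down a diminished fourth → Db4 (4 semitones).
Down a major second from Db4: Cb4 (2 semitones down).

Cb4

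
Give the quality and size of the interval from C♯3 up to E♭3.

C to E spans three letter names (C-D-E), so the interval is some kind of third.
C#3 to Eb3 spans 2 semitones — two semitones narrower than the major third (4) — giving a diminished third.

diminished third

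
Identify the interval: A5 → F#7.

A to F spans six letter names (A-B-C-D-E-F), plus an octave — that makes it a thirteenth of some quality.
The major thirteenth spans 21 semitones, and A5 to F#7 is exactly 21 semitones — so this is a major thirteenth.
(Equivalently, a compound major sixth: a major sixth plus an octave.)

major 13th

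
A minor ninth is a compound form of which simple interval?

Subtracting seven from the interval number removes an octave: 9 − 7 = 2.
That makes a minor ninth a compound minor second — an octave plus a minor second.

minor second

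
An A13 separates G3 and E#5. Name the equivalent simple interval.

augmented sixth

Subtracting seven from the interval number removes an octave: 13 − 7 = 6.
Quality carries through unchanged, so the simple form is an augmented sixth.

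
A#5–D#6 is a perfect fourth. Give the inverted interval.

perfect 5th

Interval numbers invert to sum to nine: 4 + 5 = 9, so a fourth inverts to a fifth.
The quality also flips — perfect stays perfect — giving a perfect fifth.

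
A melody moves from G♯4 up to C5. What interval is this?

G to C spans four letter names (G-A-B-C), so the interval is some kind of fourth.
A perfect fourth would be 5 semitones; G#4 to C5 is 4, one semitone narrower, so the interval is diminished.

d4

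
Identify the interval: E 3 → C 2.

Descending from E3 to C2 is the same interval as ascending C2 to E3.
C to E spans three letter names (C-D-E), plus an octave — that makes it a tenth of some quality.
Counting semitones, C2→E3 is 16, which is the major tenth.
(Equivalently, a compound major third: a major third plus an octave.)

M10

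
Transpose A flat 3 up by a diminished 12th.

E double-flat 5

Counting five letter names plus an octave up from A lands on E.
Moving 18 semitones up from Ab3 (the size of a diminished twelfth) reaches Ebb5.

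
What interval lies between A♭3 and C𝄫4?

diminished third

A to C spans three letter names (A-B-C) — that makes it a third of some quality.
A major third would be 4 semitones; Ab3 to Cbb4 is 2, two semitones narrower, so the interval is diminished.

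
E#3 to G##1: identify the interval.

Descending from E#3 to G##1 is the same interval as ascending G##1 to E#3.
G to E spans six letter names (G-A-B-C-D-E), plus an octave: a thirteenth.
A major thirteenth would be 21 semitones, but G##1 to E#3 is 20 — one semitone narrower, making it a minor thirteenth.
(Equivalently, a compound minor sixth: a minor sixth plus an octave.)

minor thirteenth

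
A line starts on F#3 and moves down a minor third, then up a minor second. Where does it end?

E3

F#3 down a minor third → D#3 (3 semitones).
D#3 up a minor second → E3 (1 semitone).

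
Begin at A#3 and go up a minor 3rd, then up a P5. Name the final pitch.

G#4

A#3 up a minor third → C#4 (3 semitones).
A perfect fifth up from C#4 is G#4.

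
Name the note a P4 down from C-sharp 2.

Four letter names down from C: G.
A perfect fourth is 5 semitones; 5 semitones down from C#2 gives G#1.

G-sharp 1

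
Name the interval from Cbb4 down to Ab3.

diminished third

Descending from Cbb4 to Ab3 is the same interval as ascending Ab3 to Cbb4.
A to C spans three letter names (A-B-C) — that makes it a third of some quality.
Ab3 to Cbb4 spans 2 semitones — two semitones narrower than the major third (4) — giving a diminished third.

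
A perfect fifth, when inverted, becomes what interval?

The rule of nine gives the new number: 9 − 5 = 4, so a fifth becomes a fourth.
The quality also flips — perfect stays perfect — giving a perfect fourth.

perfect 4th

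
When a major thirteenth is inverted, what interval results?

minor 3rd

First reduce the compound major thirteenth to its simple form, a major sixth.
Interval numbers invert to sum to nine: 6 + 3 = 9, so a sixth inverts to a third.
And major becomes minor under inversion, so we get a minor third.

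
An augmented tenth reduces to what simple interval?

augmented third

Each octave removed subtracts seven from the number: 10 − 7 = 3.
That makes an augmented tenth a compound augmented third — an octave plus an augmented third.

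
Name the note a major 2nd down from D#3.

C#3

Counting two letter names down from D lands on C.
A major second spans 2 semitones, so from D#3 the target pitch is C#3.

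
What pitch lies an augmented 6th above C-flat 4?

A 4

Counting six letter names up from C lands on A.
Moving 10 semitones up from Cb4 (the size of an augmented sixth) reaches A4.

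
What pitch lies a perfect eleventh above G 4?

Counting four letter names plus an octave up from G lands on C.
A perfect eleventh is 17 semitones; 17 semitones up from G4 gives C6.

C 6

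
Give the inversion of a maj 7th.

The rule of nine gives the new number: 9 − 7 = 2, so a seventh becomes a second.
And major becomes minor under inversion, so we get a minor second.

minor second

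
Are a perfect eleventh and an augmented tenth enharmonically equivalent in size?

Both span 17 semitones: a perfect eleventh and an augmented tenth are the same chromatic distance.

Yes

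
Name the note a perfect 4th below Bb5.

Four letter names down from B: F.
A perfect fourth spans 5 semitones, so from Bb5 the target pitch is F5.

F5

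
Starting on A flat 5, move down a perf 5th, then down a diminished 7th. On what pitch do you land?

E 4

Down a perfect fifth from Ab5: Db5 (7 semitones down).
Down a diminished seventh from Db5: E4 (9 semitones down).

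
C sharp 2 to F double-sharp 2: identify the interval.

A4

C to F spans four letter names (C-D-E-F) — that makes it a fourth of some quality.
The perfect fourth is 5 semitones; here we have 6, one semitone wider: augmented.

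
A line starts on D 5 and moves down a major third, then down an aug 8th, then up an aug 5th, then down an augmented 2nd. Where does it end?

E double-flat 4

D5 down a major third → Bb4 (4 semitones).
Down an augmented octave from Bb4: Bbb3 (13 semitones down).
An augmented fifth up from Bbb3 is F4.
An augmented second down from F4 is Ebb4.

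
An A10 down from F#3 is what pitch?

Db2

Counting three letter names plus an octave down from F lands on D.
Moving 17 semitones down from F#3 (the size of an augmented tenth) reaches Db2.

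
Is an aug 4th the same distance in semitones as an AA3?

An augmented fourth = 6 semitones = a doubly augmented third; enharmonically equal.

Yes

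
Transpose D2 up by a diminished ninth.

Ebb3

The ninth's letter: D up two letter names plus an octave → E.
Moving 12 semitones up from D2 (the size of a diminished ninth) reaches Ebb3.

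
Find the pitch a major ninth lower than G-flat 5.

F-flat 4

Two letters down from G (plus an octave) reaches F.
A major ninth spans 14 semitones, so from Gb5 the target pitch is Fb4.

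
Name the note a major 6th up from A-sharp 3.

Counting six letter names up from A lands on F.
Moving 9 semitones up from A#3 (the size of a major sixth) reaches F##4.

F-double-sharp 4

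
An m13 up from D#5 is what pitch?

Six letters up from D (plus an octave) reaches B.
A minor thirteenth is 20 semitones; 20 semitones up from D#5 gives B6.

B6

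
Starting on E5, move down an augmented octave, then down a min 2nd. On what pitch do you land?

Down an augmented octave from E5: Eb4 (13 semitones down).
Eb4 down a minor second → D4 (1 semitone).

D4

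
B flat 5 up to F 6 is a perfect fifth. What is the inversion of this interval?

perfect 4th

Interval numbers invert to sum to nine: 5 + 4 = 9, so a fifth inverts to a fourth.
The quality also flips — perfect stays perfect — giving a perfect fourth.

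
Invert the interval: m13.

First reduce the compound minor thirteenth to its simple form, a minor sixth.
Interval numbers invert to sum to nine: 6 + 3 = 9, so a sixth inverts to a third.
Quality inverts too: minor becomes major. That makes the inversion a major third.

major 3rd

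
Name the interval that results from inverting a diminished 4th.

augmented 5th

Inverted interval numbers add to nine, so a fourth pairs with a fifth (4 + 5 = 9).
The quality also flips — diminished becomes augmented — giving an augmented fifth.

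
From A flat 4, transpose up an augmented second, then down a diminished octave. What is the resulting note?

B sharp 3

An augmented second up from Ab4 is B4.
B4 down a diminished octave → B#3 (11 semitones).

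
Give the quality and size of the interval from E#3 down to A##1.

diminished twelfth

Descending from E#3 to A##1 is the same interval as ascending A##1 to E#3.
A to E spans five letter names (A-B-C-D-E), plus an octave — that makes it a twelfth of some quality.
The perfect twelfth is 19 semitones; here we have 18, one semitone narrower: diminished.
(Equivalently, a compound diminished fifth: a diminished fifth plus an octave.)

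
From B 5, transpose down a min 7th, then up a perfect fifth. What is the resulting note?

G sharp 5

A minor seventh down from B5 is C#5.
C#5 up a perfect fifth → G#5 (7 semitones).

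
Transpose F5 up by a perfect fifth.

C6

Counting five letter names up from F lands on C.
Moving 7 semitones up from F5 (the size of a perfect fifth) reaches C6.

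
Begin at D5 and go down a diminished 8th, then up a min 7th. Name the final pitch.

C#5

Down a diminished octave from D5: D#4 (11 semitones down).
A minor seventh up from D#4 is C#5.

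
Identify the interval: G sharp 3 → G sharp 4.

perfect octave

G to G is the same letter name, plus an octave: an octave.
G#3 to G#4 is 12 semitones, matching the perfect octave exactly, so the quality is perfect.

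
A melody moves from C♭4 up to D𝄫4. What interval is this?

C to D spans two letter names (C-D): a second.
Cb4 to Dbb4 is 1 semitone, a half step short of the major second (2), so this is minor.

minor second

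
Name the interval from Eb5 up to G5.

E to G spans three letter names (E-F-G), so the interval is some kind of third.
The major third spans 4 semitones, and Eb5 to G5 is exactly 4 semitones — so this is a major third.

M3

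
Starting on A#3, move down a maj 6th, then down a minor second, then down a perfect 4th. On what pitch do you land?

F##2

Down a major sixth from A#3: C#3 (9 semitones down).
C#3 down a minor second → B#2 (1 semitone).
Down a perfect fourth from B#2: F##2 (5 semitones down).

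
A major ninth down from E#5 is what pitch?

Two letters down from E (plus an octave) reaches D.
Moving 14 semitones down from E#5 (the size of a major ninth) reaches D#4.

D#4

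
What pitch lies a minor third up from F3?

Three letter names up from F: A.
A minor third spans 3 semitones, so from F3 the target pitch is Ab3.

Ab3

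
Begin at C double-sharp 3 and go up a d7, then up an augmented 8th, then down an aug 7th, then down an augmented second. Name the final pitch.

B double-flat 3

Up a diminished seventh from C##3: B3 (9 semitones up).
An augmented octave up from B3 is B#4.
Down an augmented seventh from B#4: C4 (12 semitones down).
An augmented second down from C4 is Bbb3.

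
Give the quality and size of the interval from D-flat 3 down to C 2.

minor 9th

Descending from Db3 to C2 is the same interval as ascending C2 to Db3.
C to D spans two letter names (C-D), plus an octave — that makes it a ninth of some quality.
At 13 semitones, C2→Db3 falls one short of a major ninth: minor.
(Equivalently, a compound minor second: a minor second plus an octave.)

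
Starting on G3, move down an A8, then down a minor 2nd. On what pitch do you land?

An augmented octave down from G3 is Gb2.
A minor second down from Gb2 is F2.

F2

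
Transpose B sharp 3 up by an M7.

A double-sharp 4

The seventh takes the letter from B up to A.
A major seventh spans 11 semitones, so from B#3 the target pitch is A##4.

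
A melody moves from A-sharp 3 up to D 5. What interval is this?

diminished 11th

A to D spans four letter names (A-B-C-D), plus an octave: an eleventh.
The perfect eleventh is 17 semitones; here we have 16, one semitone narrower: diminished.
(Equivalently, a compound diminished fourth: a diminished fourth plus an octave.)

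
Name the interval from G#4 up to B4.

G to B spans three letter names (G-A-B), so the interval is some kind of third.
A major third would be 4 semitones, but G#4 to B4 is 3 — one semitone narrower, making it a minor third.

minor 3rd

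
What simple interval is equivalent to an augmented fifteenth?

A8

Each octave removed subtracts seven from the number: 15 − 7 = 8.
So an augmented fifteenth is an octave plus an augmented octave. The quality is unchanged.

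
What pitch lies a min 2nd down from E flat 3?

Counting two letter names down from E lands on D.
Moving 1 semitone down from Eb3 (the size of a minor second) reaches D3.

D 3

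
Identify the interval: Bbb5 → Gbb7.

B to G spans six letter names (B-C-D-E-F-G), plus an octave, so the interval is some kind of thirteenth.
A major thirteenth would be 21 semitones, but Bbb5 to Gbb7 is 20 — one semitone narrower, making it a minor thirteenth.
(Equivalently, a compound minor sixth: a minor sixth plus an octave.)

minor thirteenth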